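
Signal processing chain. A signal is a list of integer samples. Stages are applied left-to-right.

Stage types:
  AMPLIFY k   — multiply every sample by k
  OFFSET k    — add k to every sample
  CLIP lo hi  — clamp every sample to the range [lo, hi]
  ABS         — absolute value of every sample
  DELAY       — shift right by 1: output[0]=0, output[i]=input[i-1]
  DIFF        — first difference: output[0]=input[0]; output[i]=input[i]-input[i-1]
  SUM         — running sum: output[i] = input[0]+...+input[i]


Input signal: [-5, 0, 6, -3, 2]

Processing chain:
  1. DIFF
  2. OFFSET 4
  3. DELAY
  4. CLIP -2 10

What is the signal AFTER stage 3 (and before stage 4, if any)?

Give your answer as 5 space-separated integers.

Answer: 0 -1 9 10 -5

Derivation:
Input: [-5, 0, 6, -3, 2]
Stage 1 (DIFF): s[0]=-5, 0--5=5, 6-0=6, -3-6=-9, 2--3=5 -> [-5, 5, 6, -9, 5]
Stage 2 (OFFSET 4): -5+4=-1, 5+4=9, 6+4=10, -9+4=-5, 5+4=9 -> [-1, 9, 10, -5, 9]
Stage 3 (DELAY): [0, -1, 9, 10, -5] = [0, -1, 9, 10, -5] -> [0, -1, 9, 10, -5]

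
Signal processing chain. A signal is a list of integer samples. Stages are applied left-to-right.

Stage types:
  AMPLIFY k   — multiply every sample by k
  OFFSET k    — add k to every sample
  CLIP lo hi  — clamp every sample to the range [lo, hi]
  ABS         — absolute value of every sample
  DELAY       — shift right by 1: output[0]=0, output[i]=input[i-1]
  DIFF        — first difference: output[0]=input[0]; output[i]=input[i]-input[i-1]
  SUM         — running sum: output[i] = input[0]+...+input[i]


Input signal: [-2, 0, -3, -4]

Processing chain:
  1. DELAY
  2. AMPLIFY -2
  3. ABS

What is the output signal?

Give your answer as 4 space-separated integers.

Answer: 0 4 0 6

Derivation:
Input: [-2, 0, -3, -4]
Stage 1 (DELAY): [0, -2, 0, -3] = [0, -2, 0, -3] -> [0, -2, 0, -3]
Stage 2 (AMPLIFY -2): 0*-2=0, -2*-2=4, 0*-2=0, -3*-2=6 -> [0, 4, 0, 6]
Stage 3 (ABS): |0|=0, |4|=4, |0|=0, |6|=6 -> [0, 4, 0, 6]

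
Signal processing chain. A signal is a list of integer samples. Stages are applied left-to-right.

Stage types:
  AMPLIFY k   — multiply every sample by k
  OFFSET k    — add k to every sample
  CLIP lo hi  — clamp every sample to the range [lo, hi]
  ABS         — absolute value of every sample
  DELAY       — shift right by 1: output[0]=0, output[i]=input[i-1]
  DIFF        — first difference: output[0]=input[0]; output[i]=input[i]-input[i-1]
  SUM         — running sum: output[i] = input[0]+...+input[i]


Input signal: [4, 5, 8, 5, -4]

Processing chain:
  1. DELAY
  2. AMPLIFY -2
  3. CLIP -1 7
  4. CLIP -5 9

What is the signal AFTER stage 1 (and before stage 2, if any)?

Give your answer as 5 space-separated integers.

Input: [4, 5, 8, 5, -4]
Stage 1 (DELAY): [0, 4, 5, 8, 5] = [0, 4, 5, 8, 5] -> [0, 4, 5, 8, 5]

Answer: 0 4 5 8 5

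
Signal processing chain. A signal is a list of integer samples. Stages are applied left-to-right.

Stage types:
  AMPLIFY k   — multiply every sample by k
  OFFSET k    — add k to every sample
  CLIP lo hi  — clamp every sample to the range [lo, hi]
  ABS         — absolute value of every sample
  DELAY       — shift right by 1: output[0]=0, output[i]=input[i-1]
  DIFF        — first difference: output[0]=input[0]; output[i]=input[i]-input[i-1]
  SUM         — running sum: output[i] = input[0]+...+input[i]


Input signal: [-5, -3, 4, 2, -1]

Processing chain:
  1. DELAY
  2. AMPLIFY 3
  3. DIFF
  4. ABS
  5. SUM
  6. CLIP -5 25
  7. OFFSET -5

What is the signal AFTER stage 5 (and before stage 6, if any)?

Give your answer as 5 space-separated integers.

Answer: 0 15 21 42 48

Derivation:
Input: [-5, -3, 4, 2, -1]
Stage 1 (DELAY): [0, -5, -3, 4, 2] = [0, -5, -3, 4, 2] -> [0, -5, -3, 4, 2]
Stage 2 (AMPLIFY 3): 0*3=0, -5*3=-15, -3*3=-9, 4*3=12, 2*3=6 -> [0, -15, -9, 12, 6]
Stage 3 (DIFF): s[0]=0, -15-0=-15, -9--15=6, 12--9=21, 6-12=-6 -> [0, -15, 6, 21, -6]
Stage 4 (ABS): |0|=0, |-15|=15, |6|=6, |21|=21, |-6|=6 -> [0, 15, 6, 21, 6]
Stage 5 (SUM): sum[0..0]=0, sum[0..1]=15, sum[0..2]=21, sum[0..3]=42, sum[0..4]=48 -> [0, 15, 21, 42, 48]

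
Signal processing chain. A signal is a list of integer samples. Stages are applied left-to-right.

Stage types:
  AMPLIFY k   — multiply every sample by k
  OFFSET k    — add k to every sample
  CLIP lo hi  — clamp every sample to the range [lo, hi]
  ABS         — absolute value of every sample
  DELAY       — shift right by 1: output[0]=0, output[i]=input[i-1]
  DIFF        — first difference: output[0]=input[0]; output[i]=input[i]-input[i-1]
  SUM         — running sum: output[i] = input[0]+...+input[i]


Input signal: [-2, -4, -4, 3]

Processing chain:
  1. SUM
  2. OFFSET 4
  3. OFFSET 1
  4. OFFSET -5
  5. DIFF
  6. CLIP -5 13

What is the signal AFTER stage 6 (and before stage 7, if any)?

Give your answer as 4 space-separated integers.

Input: [-2, -4, -4, 3]
Stage 1 (SUM): sum[0..0]=-2, sum[0..1]=-6, sum[0..2]=-10, sum[0..3]=-7 -> [-2, -6, -10, -7]
Stage 2 (OFFSET 4): -2+4=2, -6+4=-2, -10+4=-6, -7+4=-3 -> [2, -2, -6, -3]
Stage 3 (OFFSET 1): 2+1=3, -2+1=-1, -6+1=-5, -3+1=-2 -> [3, -1, -5, -2]
Stage 4 (OFFSET -5): 3+-5=-2, -1+-5=-6, -5+-5=-10, -2+-5=-7 -> [-2, -6, -10, -7]
Stage 5 (DIFF): s[0]=-2, -6--2=-4, -10--6=-4, -7--10=3 -> [-2, -4, -4, 3]
Stage 6 (CLIP -5 13): clip(-2,-5,13)=-2, clip(-4,-5,13)=-4, clip(-4,-5,13)=-4, clip(3,-5,13)=3 -> [-2, -4, -4, 3]

Answer: -2 -4 -4 3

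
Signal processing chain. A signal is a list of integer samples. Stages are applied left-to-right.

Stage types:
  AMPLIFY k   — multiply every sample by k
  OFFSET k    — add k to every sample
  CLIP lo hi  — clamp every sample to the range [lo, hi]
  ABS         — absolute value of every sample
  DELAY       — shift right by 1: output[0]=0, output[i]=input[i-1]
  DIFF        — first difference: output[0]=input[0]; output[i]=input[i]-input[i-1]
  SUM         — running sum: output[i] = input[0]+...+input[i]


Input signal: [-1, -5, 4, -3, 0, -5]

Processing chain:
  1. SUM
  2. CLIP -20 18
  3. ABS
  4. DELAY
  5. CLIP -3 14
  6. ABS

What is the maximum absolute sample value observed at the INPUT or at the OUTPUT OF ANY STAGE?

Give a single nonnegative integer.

Input: [-1, -5, 4, -3, 0, -5] (max |s|=5)
Stage 1 (SUM): sum[0..0]=-1, sum[0..1]=-6, sum[0..2]=-2, sum[0..3]=-5, sum[0..4]=-5, sum[0..5]=-10 -> [-1, -6, -2, -5, -5, -10] (max |s|=10)
Stage 2 (CLIP -20 18): clip(-1,-20,18)=-1, clip(-6,-20,18)=-6, clip(-2,-20,18)=-2, clip(-5,-20,18)=-5, clip(-5,-20,18)=-5, clip(-10,-20,18)=-10 -> [-1, -6, -2, -5, -5, -10] (max |s|=10)
Stage 3 (ABS): |-1|=1, |-6|=6, |-2|=2, |-5|=5, |-5|=5, |-10|=10 -> [1, 6, 2, 5, 5, 10] (max |s|=10)
Stage 4 (DELAY): [0, 1, 6, 2, 5, 5] = [0, 1, 6, 2, 5, 5] -> [0, 1, 6, 2, 5, 5] (max |s|=6)
Stage 5 (CLIP -3 14): clip(0,-3,14)=0, clip(1,-3,14)=1, clip(6,-3,14)=6, clip(2,-3,14)=2, clip(5,-3,14)=5, clip(5,-3,14)=5 -> [0, 1, 6, 2, 5, 5] (max |s|=6)
Stage 6 (ABS): |0|=0, |1|=1, |6|=6, |2|=2, |5|=5, |5|=5 -> [0, 1, 6, 2, 5, 5] (max |s|=6)
Overall max amplitude: 10

Answer: 10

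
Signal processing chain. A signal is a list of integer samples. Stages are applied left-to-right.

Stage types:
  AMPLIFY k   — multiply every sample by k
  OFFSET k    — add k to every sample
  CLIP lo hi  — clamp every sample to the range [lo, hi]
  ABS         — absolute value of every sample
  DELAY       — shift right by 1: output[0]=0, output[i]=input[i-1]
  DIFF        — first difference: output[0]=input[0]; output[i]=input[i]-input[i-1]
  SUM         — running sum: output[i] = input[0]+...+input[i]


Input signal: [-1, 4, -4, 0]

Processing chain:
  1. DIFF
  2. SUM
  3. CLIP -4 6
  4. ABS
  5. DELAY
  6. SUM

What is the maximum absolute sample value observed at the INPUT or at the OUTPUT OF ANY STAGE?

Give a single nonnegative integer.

Input: [-1, 4, -4, 0] (max |s|=4)
Stage 1 (DIFF): s[0]=-1, 4--1=5, -4-4=-8, 0--4=4 -> [-1, 5, -8, 4] (max |s|=8)
Stage 2 (SUM): sum[0..0]=-1, sum[0..1]=4, sum[0..2]=-4, sum[0..3]=0 -> [-1, 4, -4, 0] (max |s|=4)
Stage 3 (CLIP -4 6): clip(-1,-4,6)=-1, clip(4,-4,6)=4, clip(-4,-4,6)=-4, clip(0,-4,6)=0 -> [-1, 4, -4, 0] (max |s|=4)
Stage 4 (ABS): |-1|=1, |4|=4, |-4|=4, |0|=0 -> [1, 4, 4, 0] (max |s|=4)
Stage 5 (DELAY): [0, 1, 4, 4] = [0, 1, 4, 4] -> [0, 1, 4, 4] (max |s|=4)
Stage 6 (SUM): sum[0..0]=0, sum[0..1]=1, sum[0..2]=5, sum[0..3]=9 -> [0, 1, 5, 9] (max |s|=9)
Overall max amplitude: 9

Answer: 9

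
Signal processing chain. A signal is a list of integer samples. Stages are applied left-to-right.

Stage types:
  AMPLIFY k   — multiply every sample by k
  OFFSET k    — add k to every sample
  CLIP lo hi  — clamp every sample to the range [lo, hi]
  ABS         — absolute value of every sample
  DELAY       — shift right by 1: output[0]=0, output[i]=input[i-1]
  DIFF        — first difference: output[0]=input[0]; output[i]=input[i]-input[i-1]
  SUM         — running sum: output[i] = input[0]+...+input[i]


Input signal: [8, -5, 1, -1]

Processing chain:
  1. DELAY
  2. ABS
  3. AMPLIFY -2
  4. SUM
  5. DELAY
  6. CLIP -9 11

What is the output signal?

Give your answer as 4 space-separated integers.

Input: [8, -5, 1, -1]
Stage 1 (DELAY): [0, 8, -5, 1] = [0, 8, -5, 1] -> [0, 8, -5, 1]
Stage 2 (ABS): |0|=0, |8|=8, |-5|=5, |1|=1 -> [0, 8, 5, 1]
Stage 3 (AMPLIFY -2): 0*-2=0, 8*-2=-16, 5*-2=-10, 1*-2=-2 -> [0, -16, -10, -2]
Stage 4 (SUM): sum[0..0]=0, sum[0..1]=-16, sum[0..2]=-26, sum[0..3]=-28 -> [0, -16, -26, -28]
Stage 5 (DELAY): [0, 0, -16, -26] = [0, 0, -16, -26] -> [0, 0, -16, -26]
Stage 6 (CLIP -9 11): clip(0,-9,11)=0, clip(0,-9,11)=0, clip(-16,-9,11)=-9, clip(-26,-9,11)=-9 -> [0, 0, -9, -9]

Answer: 0 0 -9 -9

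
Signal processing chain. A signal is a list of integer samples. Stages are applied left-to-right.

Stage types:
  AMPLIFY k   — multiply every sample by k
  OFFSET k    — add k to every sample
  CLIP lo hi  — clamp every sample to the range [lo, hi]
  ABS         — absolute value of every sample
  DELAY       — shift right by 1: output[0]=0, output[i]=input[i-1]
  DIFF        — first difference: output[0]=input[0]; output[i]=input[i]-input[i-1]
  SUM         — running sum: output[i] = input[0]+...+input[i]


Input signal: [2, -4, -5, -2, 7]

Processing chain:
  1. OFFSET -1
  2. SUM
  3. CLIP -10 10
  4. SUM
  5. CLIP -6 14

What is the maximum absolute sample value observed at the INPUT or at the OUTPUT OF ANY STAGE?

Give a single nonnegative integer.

Answer: 30

Derivation:
Input: [2, -4, -5, -2, 7] (max |s|=7)
Stage 1 (OFFSET -1): 2+-1=1, -4+-1=-5, -5+-1=-6, -2+-1=-3, 7+-1=6 -> [1, -5, -6, -3, 6] (max |s|=6)
Stage 2 (SUM): sum[0..0]=1, sum[0..1]=-4, sum[0..2]=-10, sum[0..3]=-13, sum[0..4]=-7 -> [1, -4, -10, -13, -7] (max |s|=13)
Stage 3 (CLIP -10 10): clip(1,-10,10)=1, clip(-4,-10,10)=-4, clip(-10,-10,10)=-10, clip(-13,-10,10)=-10, clip(-7,-10,10)=-7 -> [1, -4, -10, -10, -7] (max |s|=10)
Stage 4 (SUM): sum[0..0]=1, sum[0..1]=-3, sum[0..2]=-13, sum[0..3]=-23, sum[0..4]=-30 -> [1, -3, -13, -23, -30] (max |s|=30)
Stage 5 (CLIP -6 14): clip(1,-6,14)=1, clip(-3,-6,14)=-3, clip(-13,-6,14)=-6, clip(-23,-6,14)=-6, clip(-30,-6,14)=-6 -> [1, -3, -6, -6, -6] (max |s|=6)
Overall max amplitude: 30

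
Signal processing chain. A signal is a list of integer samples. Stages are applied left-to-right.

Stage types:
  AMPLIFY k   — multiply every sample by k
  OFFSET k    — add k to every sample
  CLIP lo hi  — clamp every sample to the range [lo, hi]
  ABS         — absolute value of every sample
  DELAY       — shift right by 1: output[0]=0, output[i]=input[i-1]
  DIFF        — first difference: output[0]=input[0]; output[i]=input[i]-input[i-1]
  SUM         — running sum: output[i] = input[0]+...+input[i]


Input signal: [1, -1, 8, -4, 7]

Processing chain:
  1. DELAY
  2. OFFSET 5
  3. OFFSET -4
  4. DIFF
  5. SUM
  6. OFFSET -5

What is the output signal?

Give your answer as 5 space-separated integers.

Answer: -4 -3 -5 4 -8

Derivation:
Input: [1, -1, 8, -4, 7]
Stage 1 (DELAY): [0, 1, -1, 8, -4] = [0, 1, -1, 8, -4] -> [0, 1, -1, 8, -4]
Stage 2 (OFFSET 5): 0+5=5, 1+5=6, -1+5=4, 8+5=13, -4+5=1 -> [5, 6, 4, 13, 1]
Stage 3 (OFFSET -4): 5+-4=1, 6+-4=2, 4+-4=0, 13+-4=9, 1+-4=-3 -> [1, 2, 0, 9, -3]
Stage 4 (DIFF): s[0]=1, 2-1=1, 0-2=-2, 9-0=9, -3-9=-12 -> [1, 1, -2, 9, -12]
Stage 5 (SUM): sum[0..0]=1, sum[0..1]=2, sum[0..2]=0, sum[0..3]=9, sum[0..4]=-3 -> [1, 2, 0, 9, -3]
Stage 6 (OFFSET -5): 1+-5=-4, 2+-5=-3, 0+-5=-5, 9+-5=4, -3+-5=-8 -> [-4, -3, -5, 4, -8]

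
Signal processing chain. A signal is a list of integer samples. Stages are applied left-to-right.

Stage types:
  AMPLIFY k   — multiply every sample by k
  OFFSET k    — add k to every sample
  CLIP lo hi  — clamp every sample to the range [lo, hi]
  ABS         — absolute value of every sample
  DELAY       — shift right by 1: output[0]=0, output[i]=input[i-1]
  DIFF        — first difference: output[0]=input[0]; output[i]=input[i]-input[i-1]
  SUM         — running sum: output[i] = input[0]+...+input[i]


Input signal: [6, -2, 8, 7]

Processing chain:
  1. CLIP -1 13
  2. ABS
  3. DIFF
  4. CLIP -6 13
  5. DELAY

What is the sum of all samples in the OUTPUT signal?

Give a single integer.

Answer: 8

Derivation:
Input: [6, -2, 8, 7]
Stage 1 (CLIP -1 13): clip(6,-1,13)=6, clip(-2,-1,13)=-1, clip(8,-1,13)=8, clip(7,-1,13)=7 -> [6, -1, 8, 7]
Stage 2 (ABS): |6|=6, |-1|=1, |8|=8, |7|=7 -> [6, 1, 8, 7]
Stage 3 (DIFF): s[0]=6, 1-6=-5, 8-1=7, 7-8=-1 -> [6, -5, 7, -1]
Stage 4 (CLIP -6 13): clip(6,-6,13)=6, clip(-5,-6,13)=-5, clip(7,-6,13)=7, clip(-1,-6,13)=-1 -> [6, -5, 7, -1]
Stage 5 (DELAY): [0, 6, -5, 7] = [0, 6, -5, 7] -> [0, 6, -5, 7]
Output sum: 8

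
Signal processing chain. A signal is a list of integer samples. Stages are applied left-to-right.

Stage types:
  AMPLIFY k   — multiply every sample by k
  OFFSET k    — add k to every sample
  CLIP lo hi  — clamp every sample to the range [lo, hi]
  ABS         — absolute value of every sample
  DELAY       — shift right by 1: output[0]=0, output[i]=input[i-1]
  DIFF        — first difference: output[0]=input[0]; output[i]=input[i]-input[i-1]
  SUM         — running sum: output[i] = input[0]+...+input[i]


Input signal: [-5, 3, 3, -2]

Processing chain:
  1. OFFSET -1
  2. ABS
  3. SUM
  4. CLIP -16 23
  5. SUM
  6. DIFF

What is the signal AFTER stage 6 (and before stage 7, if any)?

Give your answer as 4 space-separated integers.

Input: [-5, 3, 3, -2]
Stage 1 (OFFSET -1): -5+-1=-6, 3+-1=2, 3+-1=2, -2+-1=-3 -> [-6, 2, 2, -3]
Stage 2 (ABS): |-6|=6, |2|=2, |2|=2, |-3|=3 -> [6, 2, 2, 3]
Stage 3 (SUM): sum[0..0]=6, sum[0..1]=8, sum[0..2]=10, sum[0..3]=13 -> [6, 8, 10, 13]
Stage 4 (CLIP -16 23): clip(6,-16,23)=6, clip(8,-16,23)=8, clip(10,-16,23)=10, clip(13,-16,23)=13 -> [6, 8, 10, 13]
Stage 5 (SUM): sum[0..0]=6, sum[0..1]=14, sum[0..2]=24, sum[0..3]=37 -> [6, 14, 24, 37]
Stage 6 (DIFF): s[0]=6, 14-6=8, 24-14=10, 37-24=13 -> [6, 8, 10, 13]

Answer: 6 8 10 13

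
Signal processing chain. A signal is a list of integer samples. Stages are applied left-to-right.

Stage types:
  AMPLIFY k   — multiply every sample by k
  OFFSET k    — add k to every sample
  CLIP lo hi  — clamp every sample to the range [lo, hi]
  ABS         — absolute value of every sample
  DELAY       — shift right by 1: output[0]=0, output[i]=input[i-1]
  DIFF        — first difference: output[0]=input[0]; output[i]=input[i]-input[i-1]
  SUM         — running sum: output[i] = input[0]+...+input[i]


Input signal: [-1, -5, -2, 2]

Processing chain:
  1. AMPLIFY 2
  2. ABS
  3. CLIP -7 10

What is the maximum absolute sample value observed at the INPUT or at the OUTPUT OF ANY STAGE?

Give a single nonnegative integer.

Answer: 10

Derivation:
Input: [-1, -5, -2, 2] (max |s|=5)
Stage 1 (AMPLIFY 2): -1*2=-2, -5*2=-10, -2*2=-4, 2*2=4 -> [-2, -10, -4, 4] (max |s|=10)
Stage 2 (ABS): |-2|=2, |-10|=10, |-4|=4, |4|=4 -> [2, 10, 4, 4] (max |s|=10)
Stage 3 (CLIP -7 10): clip(2,-7,10)=2, clip(10,-7,10)=10, clip(4,-7,10)=4, clip(4,-7,10)=4 -> [2, 10, 4, 4] (max |s|=10)
Overall max amplitude: 10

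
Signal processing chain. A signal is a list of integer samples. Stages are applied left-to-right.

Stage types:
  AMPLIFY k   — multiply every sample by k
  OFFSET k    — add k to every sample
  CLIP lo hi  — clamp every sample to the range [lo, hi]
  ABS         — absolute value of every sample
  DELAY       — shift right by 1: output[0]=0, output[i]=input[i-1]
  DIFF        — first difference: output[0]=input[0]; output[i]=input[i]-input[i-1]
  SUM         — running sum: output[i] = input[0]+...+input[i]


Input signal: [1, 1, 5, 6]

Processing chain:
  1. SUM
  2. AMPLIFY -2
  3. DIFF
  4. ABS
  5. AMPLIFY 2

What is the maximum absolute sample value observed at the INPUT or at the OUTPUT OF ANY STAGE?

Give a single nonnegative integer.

Input: [1, 1, 5, 6] (max |s|=6)
Stage 1 (SUM): sum[0..0]=1, sum[0..1]=2, sum[0..2]=7, sum[0..3]=13 -> [1, 2, 7, 13] (max |s|=13)
Stage 2 (AMPLIFY -2): 1*-2=-2, 2*-2=-4, 7*-2=-14, 13*-2=-26 -> [-2, -4, -14, -26] (max |s|=26)
Stage 3 (DIFF): s[0]=-2, -4--2=-2, -14--4=-10, -26--14=-12 -> [-2, -2, -10, -12] (max |s|=12)
Stage 4 (ABS): |-2|=2, |-2|=2, |-10|=10, |-12|=12 -> [2, 2, 10, 12] (max |s|=12)
Stage 5 (AMPLIFY 2): 2*2=4, 2*2=4, 10*2=20, 12*2=24 -> [4, 4, 20, 24] (max |s|=24)
Overall max amplitude: 26

Answer: 26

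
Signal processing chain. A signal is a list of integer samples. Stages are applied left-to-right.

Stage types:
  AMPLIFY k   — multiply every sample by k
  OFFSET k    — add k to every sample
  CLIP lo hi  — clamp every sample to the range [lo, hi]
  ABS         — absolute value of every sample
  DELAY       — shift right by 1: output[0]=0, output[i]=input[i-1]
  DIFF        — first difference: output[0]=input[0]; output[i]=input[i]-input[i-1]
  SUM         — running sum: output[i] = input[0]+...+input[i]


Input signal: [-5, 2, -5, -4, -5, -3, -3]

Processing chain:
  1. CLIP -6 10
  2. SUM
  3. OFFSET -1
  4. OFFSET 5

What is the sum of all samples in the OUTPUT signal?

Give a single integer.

Answer: -60

Derivation:
Input: [-5, 2, -5, -4, -5, -3, -3]
Stage 1 (CLIP -6 10): clip(-5,-6,10)=-5, clip(2,-6,10)=2, clip(-5,-6,10)=-5, clip(-4,-6,10)=-4, clip(-5,-6,10)=-5, clip(-3,-6,10)=-3, clip(-3,-6,10)=-3 -> [-5, 2, -5, -4, -5, -3, -3]
Stage 2 (SUM): sum[0..0]=-5, sum[0..1]=-3, sum[0..2]=-8, sum[0..3]=-12, sum[0..4]=-17, sum[0..5]=-20, sum[0..6]=-23 -> [-5, -3, -8, -12, -17, -20, -23]
Stage 3 (OFFSET -1): -5+-1=-6, -3+-1=-4, -8+-1=-9, -12+-1=-13, -17+-1=-18, -20+-1=-21, -23+-1=-24 -> [-6, -4, -9, -13, -18, -21, -24]
Stage 4 (OFFSET 5): -6+5=-1, -4+5=1, -9+5=-4, -13+5=-8, -18+5=-13, -21+5=-16, -24+5=-19 -> [-1, 1, -4, -8, -13, -16, -19]
Output sum: -60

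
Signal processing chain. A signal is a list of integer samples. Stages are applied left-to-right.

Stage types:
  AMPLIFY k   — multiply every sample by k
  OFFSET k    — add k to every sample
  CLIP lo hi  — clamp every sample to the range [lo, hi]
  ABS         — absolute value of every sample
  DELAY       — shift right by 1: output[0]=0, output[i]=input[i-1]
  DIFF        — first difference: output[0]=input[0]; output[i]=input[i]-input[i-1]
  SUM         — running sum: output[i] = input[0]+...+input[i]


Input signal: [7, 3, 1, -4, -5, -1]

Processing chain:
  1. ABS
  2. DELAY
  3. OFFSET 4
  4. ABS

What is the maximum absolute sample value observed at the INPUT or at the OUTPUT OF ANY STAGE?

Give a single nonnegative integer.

Input: [7, 3, 1, -4, -5, -1] (max |s|=7)
Stage 1 (ABS): |7|=7, |3|=3, |1|=1, |-4|=4, |-5|=5, |-1|=1 -> [7, 3, 1, 4, 5, 1] (max |s|=7)
Stage 2 (DELAY): [0, 7, 3, 1, 4, 5] = [0, 7, 3, 1, 4, 5] -> [0, 7, 3, 1, 4, 5] (max |s|=7)
Stage 3 (OFFSET 4): 0+4=4, 7+4=11, 3+4=7, 1+4=5, 4+4=8, 5+4=9 -> [4, 11, 7, 5, 8, 9] (max |s|=11)
Stage 4 (ABS): |4|=4, |11|=11, |7|=7, |5|=5, |8|=8, |9|=9 -> [4, 11, 7, 5, 8, 9] (max |s|=11)
Overall max amplitude: 11

Answer: 11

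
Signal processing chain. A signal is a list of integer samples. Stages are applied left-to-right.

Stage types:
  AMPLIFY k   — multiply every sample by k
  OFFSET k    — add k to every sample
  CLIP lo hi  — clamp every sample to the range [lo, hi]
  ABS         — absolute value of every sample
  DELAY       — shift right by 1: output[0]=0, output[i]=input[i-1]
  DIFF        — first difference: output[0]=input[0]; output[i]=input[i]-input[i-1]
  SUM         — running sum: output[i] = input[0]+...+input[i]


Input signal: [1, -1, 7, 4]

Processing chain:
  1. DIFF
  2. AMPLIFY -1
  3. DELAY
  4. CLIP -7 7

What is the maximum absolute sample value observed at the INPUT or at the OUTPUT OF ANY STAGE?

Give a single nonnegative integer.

Input: [1, -1, 7, 4] (max |s|=7)
Stage 1 (DIFF): s[0]=1, -1-1=-2, 7--1=8, 4-7=-3 -> [1, -2, 8, -3] (max |s|=8)
Stage 2 (AMPLIFY -1): 1*-1=-1, -2*-1=2, 8*-1=-8, -3*-1=3 -> [-1, 2, -8, 3] (max |s|=8)
Stage 3 (DELAY): [0, -1, 2, -8] = [0, -1, 2, -8] -> [0, -1, 2, -8] (max |s|=8)
Stage 4 (CLIP -7 7): clip(0,-7,7)=0, clip(-1,-7,7)=-1, clip(2,-7,7)=2, clip(-8,-7,7)=-7 -> [0, -1, 2, -7] (max |s|=7)
Overall max amplitude: 8

Answer: 8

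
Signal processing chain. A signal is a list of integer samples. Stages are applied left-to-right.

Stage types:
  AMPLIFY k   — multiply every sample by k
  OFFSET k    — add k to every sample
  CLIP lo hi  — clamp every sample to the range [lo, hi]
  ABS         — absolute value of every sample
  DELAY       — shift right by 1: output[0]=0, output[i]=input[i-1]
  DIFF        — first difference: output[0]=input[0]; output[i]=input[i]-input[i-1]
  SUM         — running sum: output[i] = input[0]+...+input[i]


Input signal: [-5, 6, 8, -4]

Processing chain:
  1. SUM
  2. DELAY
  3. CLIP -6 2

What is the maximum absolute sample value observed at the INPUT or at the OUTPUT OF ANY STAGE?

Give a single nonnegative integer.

Answer: 9

Derivation:
Input: [-5, 6, 8, -4] (max |s|=8)
Stage 1 (SUM): sum[0..0]=-5, sum[0..1]=1, sum[0..2]=9, sum[0..3]=5 -> [-5, 1, 9, 5] (max |s|=9)
Stage 2 (DELAY): [0, -5, 1, 9] = [0, -5, 1, 9] -> [0, -5, 1, 9] (max |s|=9)
Stage 3 (CLIP -6 2): clip(0,-6,2)=0, clip(-5,-6,2)=-5, clip(1,-6,2)=1, clip(9,-6,2)=2 -> [0, -5, 1, 2] (max |s|=5)
Overall max amplitude: 9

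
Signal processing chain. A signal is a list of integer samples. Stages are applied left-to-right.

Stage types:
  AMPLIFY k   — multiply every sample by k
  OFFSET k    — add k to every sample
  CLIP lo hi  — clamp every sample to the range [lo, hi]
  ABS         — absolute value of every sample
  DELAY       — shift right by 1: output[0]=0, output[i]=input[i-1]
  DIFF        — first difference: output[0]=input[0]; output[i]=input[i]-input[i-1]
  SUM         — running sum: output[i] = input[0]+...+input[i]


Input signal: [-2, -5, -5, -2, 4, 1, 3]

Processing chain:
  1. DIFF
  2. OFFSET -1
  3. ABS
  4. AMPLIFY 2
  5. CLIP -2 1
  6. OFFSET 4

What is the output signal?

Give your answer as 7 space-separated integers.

Answer: 5 5 5 5 5 5 5

Derivation:
Input: [-2, -5, -5, -2, 4, 1, 3]
Stage 1 (DIFF): s[0]=-2, -5--2=-3, -5--5=0, -2--5=3, 4--2=6, 1-4=-3, 3-1=2 -> [-2, -3, 0, 3, 6, -3, 2]
Stage 2 (OFFSET -1): -2+-1=-3, -3+-1=-4, 0+-1=-1, 3+-1=2, 6+-1=5, -3+-1=-4, 2+-1=1 -> [-3, -4, -1, 2, 5, -4, 1]
Stage 3 (ABS): |-3|=3, |-4|=4, |-1|=1, |2|=2, |5|=5, |-4|=4, |1|=1 -> [3, 4, 1, 2, 5, 4, 1]
Stage 4 (AMPLIFY 2): 3*2=6, 4*2=8, 1*2=2, 2*2=4, 5*2=10, 4*2=8, 1*2=2 -> [6, 8, 2, 4, 10, 8, 2]
Stage 5 (CLIP -2 1): clip(6,-2,1)=1, clip(8,-2,1)=1, clip(2,-2,1)=1, clip(4,-2,1)=1, clip(10,-2,1)=1, clip(8,-2,1)=1, clip(2,-2,1)=1 -> [1, 1, 1, 1, 1, 1, 1]
Stage 6 (OFFSET 4): 1+4=5, 1+4=5, 1+4=5, 1+4=5, 1+4=5, 1+4=5, 1+4=5 -> [5, 5, 5, 5, 5, 5, 5]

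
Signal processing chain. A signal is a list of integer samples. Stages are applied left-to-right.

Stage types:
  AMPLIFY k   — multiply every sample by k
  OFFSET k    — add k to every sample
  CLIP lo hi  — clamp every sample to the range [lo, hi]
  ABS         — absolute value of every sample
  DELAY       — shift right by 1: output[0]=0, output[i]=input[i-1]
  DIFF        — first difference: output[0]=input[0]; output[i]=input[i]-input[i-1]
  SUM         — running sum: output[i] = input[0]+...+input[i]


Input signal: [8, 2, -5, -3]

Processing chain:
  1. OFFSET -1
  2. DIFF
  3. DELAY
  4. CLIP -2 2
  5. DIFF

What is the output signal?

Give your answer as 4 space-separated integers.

Input: [8, 2, -5, -3]
Stage 1 (OFFSET -1): 8+-1=7, 2+-1=1, -5+-1=-6, -3+-1=-4 -> [7, 1, -6, -4]
Stage 2 (DIFF): s[0]=7, 1-7=-6, -6-1=-7, -4--6=2 -> [7, -6, -7, 2]
Stage 3 (DELAY): [0, 7, -6, -7] = [0, 7, -6, -7] -> [0, 7, -6, -7]
Stage 4 (CLIP -2 2): clip(0,-2,2)=0, clip(7,-2,2)=2, clip(-6,-2,2)=-2, clip(-7,-2,2)=-2 -> [0, 2, -2, -2]
Stage 5 (DIFF): s[0]=0, 2-0=2, -2-2=-4, -2--2=0 -> [0, 2, -4, 0]

Answer: 0 2 -4 0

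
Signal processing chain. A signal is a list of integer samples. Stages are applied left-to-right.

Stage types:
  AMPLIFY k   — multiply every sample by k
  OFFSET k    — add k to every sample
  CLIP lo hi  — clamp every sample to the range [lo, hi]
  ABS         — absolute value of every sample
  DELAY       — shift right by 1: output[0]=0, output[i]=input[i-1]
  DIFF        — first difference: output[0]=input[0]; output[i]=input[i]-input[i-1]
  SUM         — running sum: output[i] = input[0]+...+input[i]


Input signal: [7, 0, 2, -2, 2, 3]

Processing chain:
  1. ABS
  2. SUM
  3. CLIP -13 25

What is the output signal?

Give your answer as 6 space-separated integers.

Answer: 7 7 9 11 13 16

Derivation:
Input: [7, 0, 2, -2, 2, 3]
Stage 1 (ABS): |7|=7, |0|=0, |2|=2, |-2|=2, |2|=2, |3|=3 -> [7, 0, 2, 2, 2, 3]
Stage 2 (SUM): sum[0..0]=7, sum[0..1]=7, sum[0..2]=9, sum[0..3]=11, sum[0..4]=13, sum[0..5]=16 -> [7, 7, 9, 11, 13, 16]
Stage 3 (CLIP -13 25): clip(7,-13,25)=7, clip(7,-13,25)=7, clip(9,-13,25)=9, clip(11,-13,25)=11, clip(13,-13,25)=13, clip(16,-13,25)=16 -> [7, 7, 9, 11, 13, 16]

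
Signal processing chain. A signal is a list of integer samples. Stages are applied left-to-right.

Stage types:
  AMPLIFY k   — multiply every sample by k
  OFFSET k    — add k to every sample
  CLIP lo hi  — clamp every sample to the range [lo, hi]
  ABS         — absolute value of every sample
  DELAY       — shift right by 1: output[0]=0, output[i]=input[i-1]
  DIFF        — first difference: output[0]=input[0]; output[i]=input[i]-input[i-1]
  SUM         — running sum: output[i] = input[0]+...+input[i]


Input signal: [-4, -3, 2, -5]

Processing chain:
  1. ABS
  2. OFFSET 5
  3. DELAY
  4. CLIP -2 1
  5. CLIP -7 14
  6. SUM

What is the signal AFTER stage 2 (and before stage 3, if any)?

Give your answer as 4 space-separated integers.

Answer: 9 8 7 10

Derivation:
Input: [-4, -3, 2, -5]
Stage 1 (ABS): |-4|=4, |-3|=3, |2|=2, |-5|=5 -> [4, 3, 2, 5]
Stage 2 (OFFSET 5): 4+5=9, 3+5=8, 2+5=7, 5+5=10 -> [9, 8, 7, 10]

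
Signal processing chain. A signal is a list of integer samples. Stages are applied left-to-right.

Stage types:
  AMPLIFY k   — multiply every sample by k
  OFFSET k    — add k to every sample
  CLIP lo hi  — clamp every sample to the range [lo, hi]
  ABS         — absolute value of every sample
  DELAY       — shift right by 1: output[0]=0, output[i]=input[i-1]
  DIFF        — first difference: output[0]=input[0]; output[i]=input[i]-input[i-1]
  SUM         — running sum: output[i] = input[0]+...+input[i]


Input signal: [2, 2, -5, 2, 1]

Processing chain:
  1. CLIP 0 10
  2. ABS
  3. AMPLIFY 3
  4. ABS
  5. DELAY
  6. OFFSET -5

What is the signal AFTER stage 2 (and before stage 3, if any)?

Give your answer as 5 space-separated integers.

Answer: 2 2 0 2 1

Derivation:
Input: [2, 2, -5, 2, 1]
Stage 1 (CLIP 0 10): clip(2,0,10)=2, clip(2,0,10)=2, clip(-5,0,10)=0, clip(2,0,10)=2, clip(1,0,10)=1 -> [2, 2, 0, 2, 1]
Stage 2 (ABS): |2|=2, |2|=2, |0|=0, |2|=2, |1|=1 -> [2, 2, 0, 2, 1]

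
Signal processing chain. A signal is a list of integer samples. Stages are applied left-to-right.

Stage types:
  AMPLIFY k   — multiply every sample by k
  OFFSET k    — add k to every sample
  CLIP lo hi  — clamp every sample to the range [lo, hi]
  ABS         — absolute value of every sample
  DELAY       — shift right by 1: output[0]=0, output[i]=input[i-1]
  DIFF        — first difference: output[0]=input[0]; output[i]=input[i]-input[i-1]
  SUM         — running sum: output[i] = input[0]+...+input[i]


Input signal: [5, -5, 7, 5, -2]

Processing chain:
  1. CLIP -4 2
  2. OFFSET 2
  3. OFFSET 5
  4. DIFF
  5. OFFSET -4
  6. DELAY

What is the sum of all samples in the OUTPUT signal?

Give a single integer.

Answer: -7

Derivation:
Input: [5, -5, 7, 5, -2]
Stage 1 (CLIP -4 2): clip(5,-4,2)=2, clip(-5,-4,2)=-4, clip(7,-4,2)=2, clip(5,-4,2)=2, clip(-2,-4,2)=-2 -> [2, -4, 2, 2, -2]
Stage 2 (OFFSET 2): 2+2=4, -4+2=-2, 2+2=4, 2+2=4, -2+2=0 -> [4, -2, 4, 4, 0]
Stage 3 (OFFSET 5): 4+5=9, -2+5=3, 4+5=9, 4+5=9, 0+5=5 -> [9, 3, 9, 9, 5]
Stage 4 (DIFF): s[0]=9, 3-9=-6, 9-3=6, 9-9=0, 5-9=-4 -> [9, -6, 6, 0, -4]
Stage 5 (OFFSET -4): 9+-4=5, -6+-4=-10, 6+-4=2, 0+-4=-4, -4+-4=-8 -> [5, -10, 2, -4, -8]
Stage 6 (DELAY): [0, 5, -10, 2, -4] = [0, 5, -10, 2, -4] -> [0, 5, -10, 2, -4]
Output sum: -7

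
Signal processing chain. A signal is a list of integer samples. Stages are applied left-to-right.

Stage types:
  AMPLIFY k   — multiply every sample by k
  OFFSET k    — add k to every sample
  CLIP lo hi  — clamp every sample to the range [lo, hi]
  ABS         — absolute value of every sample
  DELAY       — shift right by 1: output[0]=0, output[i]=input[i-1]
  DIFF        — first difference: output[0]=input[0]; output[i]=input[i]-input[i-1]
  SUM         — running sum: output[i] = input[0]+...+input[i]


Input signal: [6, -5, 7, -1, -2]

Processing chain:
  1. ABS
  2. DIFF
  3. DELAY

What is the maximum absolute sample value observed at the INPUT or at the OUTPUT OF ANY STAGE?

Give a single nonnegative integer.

Answer: 7

Derivation:
Input: [6, -5, 7, -1, -2] (max |s|=7)
Stage 1 (ABS): |6|=6, |-5|=5, |7|=7, |-1|=1, |-2|=2 -> [6, 5, 7, 1, 2] (max |s|=7)
Stage 2 (DIFF): s[0]=6, 5-6=-1, 7-5=2, 1-7=-6, 2-1=1 -> [6, -1, 2, -6, 1] (max |s|=6)
Stage 3 (DELAY): [0, 6, -1, 2, -6] = [0, 6, -1, 2, -6] -> [0, 6, -1, 2, -6] (max |s|=6)
Overall max amplitude: 7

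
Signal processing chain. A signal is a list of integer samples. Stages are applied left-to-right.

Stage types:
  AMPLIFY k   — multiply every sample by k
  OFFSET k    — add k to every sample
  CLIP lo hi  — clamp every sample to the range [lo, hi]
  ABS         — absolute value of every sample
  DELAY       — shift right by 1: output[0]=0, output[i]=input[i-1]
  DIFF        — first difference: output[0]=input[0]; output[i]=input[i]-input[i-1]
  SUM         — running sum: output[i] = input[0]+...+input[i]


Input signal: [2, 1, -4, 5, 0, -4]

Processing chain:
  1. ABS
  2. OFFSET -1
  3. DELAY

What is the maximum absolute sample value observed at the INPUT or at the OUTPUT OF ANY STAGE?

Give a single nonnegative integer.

Answer: 5

Derivation:
Input: [2, 1, -4, 5, 0, -4] (max |s|=5)
Stage 1 (ABS): |2|=2, |1|=1, |-4|=4, |5|=5, |0|=0, |-4|=4 -> [2, 1, 4, 5, 0, 4] (max |s|=5)
Stage 2 (OFFSET -1): 2+-1=1, 1+-1=0, 4+-1=3, 5+-1=4, 0+-1=-1, 4+-1=3 -> [1, 0, 3, 4, -1, 3] (max |s|=4)
Stage 3 (DELAY): [0, 1, 0, 3, 4, -1] = [0, 1, 0, 3, 4, -1] -> [0, 1, 0, 3, 4, -1] (max |s|=4)
Overall max amplitude: 5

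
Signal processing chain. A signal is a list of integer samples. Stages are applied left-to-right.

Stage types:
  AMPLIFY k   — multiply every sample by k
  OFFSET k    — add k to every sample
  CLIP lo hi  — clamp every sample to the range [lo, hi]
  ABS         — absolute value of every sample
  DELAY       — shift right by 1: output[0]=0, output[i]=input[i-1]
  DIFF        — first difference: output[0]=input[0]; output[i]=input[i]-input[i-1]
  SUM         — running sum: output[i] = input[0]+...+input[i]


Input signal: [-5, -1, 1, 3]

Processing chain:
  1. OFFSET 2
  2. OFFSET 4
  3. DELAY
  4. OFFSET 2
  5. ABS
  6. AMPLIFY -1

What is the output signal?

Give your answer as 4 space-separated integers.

Input: [-5, -1, 1, 3]
Stage 1 (OFFSET 2): -5+2=-3, -1+2=1, 1+2=3, 3+2=5 -> [-3, 1, 3, 5]
Stage 2 (OFFSET 4): -3+4=1, 1+4=5, 3+4=7, 5+4=9 -> [1, 5, 7, 9]
Stage 3 (DELAY): [0, 1, 5, 7] = [0, 1, 5, 7] -> [0, 1, 5, 7]
Stage 4 (OFFSET 2): 0+2=2, 1+2=3, 5+2=7, 7+2=9 -> [2, 3, 7, 9]
Stage 5 (ABS): |2|=2, |3|=3, |7|=7, |9|=9 -> [2, 3, 7, 9]
Stage 6 (AMPLIFY -1): 2*-1=-2, 3*-1=-3, 7*-1=-7, 9*-1=-9 -> [-2, -3, -7, -9]

Answer: -2 -3 -7 -9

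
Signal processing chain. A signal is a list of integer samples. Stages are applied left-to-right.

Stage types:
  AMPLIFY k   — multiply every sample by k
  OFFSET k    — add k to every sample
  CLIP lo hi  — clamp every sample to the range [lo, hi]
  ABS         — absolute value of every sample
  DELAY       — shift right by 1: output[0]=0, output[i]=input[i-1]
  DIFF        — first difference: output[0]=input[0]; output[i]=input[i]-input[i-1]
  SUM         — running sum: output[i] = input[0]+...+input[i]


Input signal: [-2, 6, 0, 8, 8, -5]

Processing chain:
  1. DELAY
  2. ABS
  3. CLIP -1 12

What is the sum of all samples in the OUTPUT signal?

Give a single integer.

Answer: 24

Derivation:
Input: [-2, 6, 0, 8, 8, -5]
Stage 1 (DELAY): [0, -2, 6, 0, 8, 8] = [0, -2, 6, 0, 8, 8] -> [0, -2, 6, 0, 8, 8]
Stage 2 (ABS): |0|=0, |-2|=2, |6|=6, |0|=0, |8|=8, |8|=8 -> [0, 2, 6, 0, 8, 8]
Stage 3 (CLIP -1 12): clip(0,-1,12)=0, clip(2,-1,12)=2, clip(6,-1,12)=6, clip(0,-1,12)=0, clip(8,-1,12)=8, clip(8,-1,12)=8 -> [0, 2, 6, 0, 8, 8]
Output sum: 24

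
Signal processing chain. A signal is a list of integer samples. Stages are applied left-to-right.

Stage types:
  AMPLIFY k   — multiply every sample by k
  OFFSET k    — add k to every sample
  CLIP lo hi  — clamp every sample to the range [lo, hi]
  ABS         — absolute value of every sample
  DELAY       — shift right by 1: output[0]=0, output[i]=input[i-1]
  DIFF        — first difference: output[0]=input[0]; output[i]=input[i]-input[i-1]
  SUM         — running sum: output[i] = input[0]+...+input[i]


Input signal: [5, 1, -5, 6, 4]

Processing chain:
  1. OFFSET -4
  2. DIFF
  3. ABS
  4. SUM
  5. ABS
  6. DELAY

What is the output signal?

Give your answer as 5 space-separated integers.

Input: [5, 1, -5, 6, 4]
Stage 1 (OFFSET -4): 5+-4=1, 1+-4=-3, -5+-4=-9, 6+-4=2, 4+-4=0 -> [1, -3, -9, 2, 0]
Stage 2 (DIFF): s[0]=1, -3-1=-4, -9--3=-6, 2--9=11, 0-2=-2 -> [1, -4, -6, 11, -2]
Stage 3 (ABS): |1|=1, |-4|=4, |-6|=6, |11|=11, |-2|=2 -> [1, 4, 6, 11, 2]
Stage 4 (SUM): sum[0..0]=1, sum[0..1]=5, sum[0..2]=11, sum[0..3]=22, sum[0..4]=24 -> [1, 5, 11, 22, 24]
Stage 5 (ABS): |1|=1, |5|=5, |11|=11, |22|=22, |24|=24 -> [1, 5, 11, 22, 24]
Stage 6 (DELAY): [0, 1, 5, 11, 22] = [0, 1, 5, 11, 22] -> [0, 1, 5, 11, 22]

Answer: 0 1 5 11 22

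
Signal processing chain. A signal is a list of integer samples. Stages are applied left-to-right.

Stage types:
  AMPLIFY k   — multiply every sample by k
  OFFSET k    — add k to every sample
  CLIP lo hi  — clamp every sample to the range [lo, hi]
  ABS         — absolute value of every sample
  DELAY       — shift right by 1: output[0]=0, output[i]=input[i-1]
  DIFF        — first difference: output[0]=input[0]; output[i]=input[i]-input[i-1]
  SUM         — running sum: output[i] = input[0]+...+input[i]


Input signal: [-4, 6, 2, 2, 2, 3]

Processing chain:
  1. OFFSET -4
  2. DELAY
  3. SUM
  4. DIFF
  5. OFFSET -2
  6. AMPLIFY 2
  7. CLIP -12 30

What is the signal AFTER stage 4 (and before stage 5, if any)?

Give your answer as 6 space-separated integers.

Input: [-4, 6, 2, 2, 2, 3]
Stage 1 (OFFSET -4): -4+-4=-8, 6+-4=2, 2+-4=-2, 2+-4=-2, 2+-4=-2, 3+-4=-1 -> [-8, 2, -2, -2, -2, -1]
Stage 2 (DELAY): [0, -8, 2, -2, -2, -2] = [0, -8, 2, -2, -2, -2] -> [0, -8, 2, -2, -2, -2]
Stage 3 (SUM): sum[0..0]=0, sum[0..1]=-8, sum[0..2]=-6, sum[0..3]=-8, sum[0..4]=-10, sum[0..5]=-12 -> [0, -8, -6, -8, -10, -12]
Stage 4 (DIFF): s[0]=0, -8-0=-8, -6--8=2, -8--6=-2, -10--8=-2, -12--10=-2 -> [0, -8, 2, -2, -2, -2]

Answer: 0 -8 2 -2 -2 -2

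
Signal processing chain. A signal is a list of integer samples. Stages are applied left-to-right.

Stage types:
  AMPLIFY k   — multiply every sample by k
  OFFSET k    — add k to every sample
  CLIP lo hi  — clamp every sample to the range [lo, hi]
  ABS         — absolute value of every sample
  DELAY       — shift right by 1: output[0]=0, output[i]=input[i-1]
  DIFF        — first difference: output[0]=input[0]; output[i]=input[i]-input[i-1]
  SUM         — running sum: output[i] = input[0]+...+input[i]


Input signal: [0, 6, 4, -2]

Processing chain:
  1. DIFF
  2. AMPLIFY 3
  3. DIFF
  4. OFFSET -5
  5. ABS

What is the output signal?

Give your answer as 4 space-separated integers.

Answer: 5 13 29 17

Derivation:
Input: [0, 6, 4, -2]
Stage 1 (DIFF): s[0]=0, 6-0=6, 4-6=-2, -2-4=-6 -> [0, 6, -2, -6]
Stage 2 (AMPLIFY 3): 0*3=0, 6*3=18, -2*3=-6, -6*3=-18 -> [0, 18, -6, -18]
Stage 3 (DIFF): s[0]=0, 18-0=18, -6-18=-24, -18--6=-12 -> [0, 18, -24, -12]
Stage 4 (OFFSET -5): 0+-5=-5, 18+-5=13, -24+-5=-29, -12+-5=-17 -> [-5, 13, -29, -17]
Stage 5 (ABS): |-5|=5, |13|=13, |-29|=29, |-17|=17 -> [5, 13, 29, 17]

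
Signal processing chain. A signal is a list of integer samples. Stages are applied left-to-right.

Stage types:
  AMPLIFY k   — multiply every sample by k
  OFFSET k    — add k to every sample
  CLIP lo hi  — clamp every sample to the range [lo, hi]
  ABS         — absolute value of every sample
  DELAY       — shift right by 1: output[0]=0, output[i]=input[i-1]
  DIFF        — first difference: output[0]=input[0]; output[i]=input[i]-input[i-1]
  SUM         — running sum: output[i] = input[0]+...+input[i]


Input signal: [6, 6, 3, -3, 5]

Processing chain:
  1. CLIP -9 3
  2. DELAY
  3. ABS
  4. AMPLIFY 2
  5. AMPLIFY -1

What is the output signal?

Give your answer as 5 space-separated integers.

Answer: 0 -6 -6 -6 -6

Derivation:
Input: [6, 6, 3, -3, 5]
Stage 1 (CLIP -9 3): clip(6,-9,3)=3, clip(6,-9,3)=3, clip(3,-9,3)=3, clip(-3,-9,3)=-3, clip(5,-9,3)=3 -> [3, 3, 3, -3, 3]
Stage 2 (DELAY): [0, 3, 3, 3, -3] = [0, 3, 3, 3, -3] -> [0, 3, 3, 3, -3]
Stage 3 (ABS): |0|=0, |3|=3, |3|=3, |3|=3, |-3|=3 -> [0, 3, 3, 3, 3]
Stage 4 (AMPLIFY 2): 0*2=0, 3*2=6, 3*2=6, 3*2=6, 3*2=6 -> [0, 6, 6, 6, 6]
Stage 5 (AMPLIFY -1): 0*-1=0, 6*-1=-6, 6*-1=-6, 6*-1=-6, 6*-1=-6 -> [0, -6, -6, -6, -6]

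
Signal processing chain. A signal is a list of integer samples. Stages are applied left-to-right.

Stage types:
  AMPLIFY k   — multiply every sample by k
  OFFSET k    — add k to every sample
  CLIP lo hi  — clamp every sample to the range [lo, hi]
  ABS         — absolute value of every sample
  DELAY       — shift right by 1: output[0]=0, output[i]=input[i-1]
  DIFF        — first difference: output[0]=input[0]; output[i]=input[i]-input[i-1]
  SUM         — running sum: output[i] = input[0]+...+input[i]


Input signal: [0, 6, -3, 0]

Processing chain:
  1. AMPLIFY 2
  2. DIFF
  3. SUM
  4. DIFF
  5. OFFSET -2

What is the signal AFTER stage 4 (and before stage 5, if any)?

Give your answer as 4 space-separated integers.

Input: [0, 6, -3, 0]
Stage 1 (AMPLIFY 2): 0*2=0, 6*2=12, -3*2=-6, 0*2=0 -> [0, 12, -6, 0]
Stage 2 (DIFF): s[0]=0, 12-0=12, -6-12=-18, 0--6=6 -> [0, 12, -18, 6]
Stage 3 (SUM): sum[0..0]=0, sum[0..1]=12, sum[0..2]=-6, sum[0..3]=0 -> [0, 12, -6, 0]
Stage 4 (DIFF): s[0]=0, 12-0=12, -6-12=-18, 0--6=6 -> [0, 12, -18, 6]

Answer: 0 12 -18 6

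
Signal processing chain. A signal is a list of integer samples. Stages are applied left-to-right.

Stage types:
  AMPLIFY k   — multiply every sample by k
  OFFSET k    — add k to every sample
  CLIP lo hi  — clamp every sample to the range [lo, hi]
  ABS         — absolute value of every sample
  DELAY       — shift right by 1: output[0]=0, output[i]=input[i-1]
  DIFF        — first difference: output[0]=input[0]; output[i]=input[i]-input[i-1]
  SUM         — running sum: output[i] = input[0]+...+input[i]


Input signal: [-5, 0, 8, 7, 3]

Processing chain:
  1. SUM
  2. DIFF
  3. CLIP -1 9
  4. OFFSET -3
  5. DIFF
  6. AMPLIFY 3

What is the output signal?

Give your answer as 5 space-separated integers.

Answer: -12 3 24 -3 -12

Derivation:
Input: [-5, 0, 8, 7, 3]
Stage 1 (SUM): sum[0..0]=-5, sum[0..1]=-5, sum[0..2]=3, sum[0..3]=10, sum[0..4]=13 -> [-5, -5, 3, 10, 13]
Stage 2 (DIFF): s[0]=-5, -5--5=0, 3--5=8, 10-3=7, 13-10=3 -> [-5, 0, 8, 7, 3]
Stage 3 (CLIP -1 9): clip(-5,-1,9)=-1, clip(0,-1,9)=0, clip(8,-1,9)=8, clip(7,-1,9)=7, clip(3,-1,9)=3 -> [-1, 0, 8, 7, 3]
Stage 4 (OFFSET -3): -1+-3=-4, 0+-3=-3, 8+-3=5, 7+-3=4, 3+-3=0 -> [-4, -3, 5, 4, 0]
Stage 5 (DIFF): s[0]=-4, -3--4=1, 5--3=8, 4-5=-1, 0-4=-4 -> [-4, 1, 8, -1, -4]
Stage 6 (AMPLIFY 3): -4*3=-12, 1*3=3, 8*3=24, -1*3=-3, -4*3=-12 -> [-12, 3, 24, -3, -12]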